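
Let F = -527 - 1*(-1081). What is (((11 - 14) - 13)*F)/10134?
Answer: -4432/5067 ≈ -0.87468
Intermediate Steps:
F = 554 (F = -527 + 1081 = 554)
(((11 - 14) - 13)*F)/10134 = (((11 - 14) - 13)*554)/10134 = ((-3 - 13)*554)*(1/10134) = -16*554*(1/10134) = -8864*1/10134 = -4432/5067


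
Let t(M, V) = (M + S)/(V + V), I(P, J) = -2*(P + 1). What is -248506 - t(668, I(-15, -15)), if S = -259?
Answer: -13916745/56 ≈ -2.4851e+5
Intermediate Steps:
I(P, J) = -2 - 2*P (I(P, J) = -2*(1 + P) = -2 - 2*P)
t(M, V) = (-259 + M)/(2*V) (t(M, V) = (M - 259)/(V + V) = (-259 + M)/((2*V)) = (-259 + M)*(1/(2*V)) = (-259 + M)/(2*V))
-248506 - t(668, I(-15, -15)) = -248506 - (-259 + 668)/(2*(-2 - 2*(-15))) = -248506 - 409/(2*(-2 + 30)) = -248506 - 409/(2*28) = -248506 - 1*409/56 = -248506 - 409/56 = -13916745/56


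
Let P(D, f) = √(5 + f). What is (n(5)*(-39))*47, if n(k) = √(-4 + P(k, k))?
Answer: -1833*I*√(4 - √10) ≈ -1677.7*I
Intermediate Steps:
n(k) = √(-4 + √(5 + k))
(n(5)*(-39))*47 = (√(-4 + √(5 + 5))*(-39))*47 = (√(-4 + √10)*(-39))*47 = -39*√(-4 + √10)*47 = -1833*√(-4 + √10)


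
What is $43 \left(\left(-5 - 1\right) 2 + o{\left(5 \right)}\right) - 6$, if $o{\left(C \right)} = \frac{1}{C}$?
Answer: $- \frac{2567}{5} \approx -513.4$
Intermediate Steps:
$43 \left(\left(-5 - 1\right) 2 + o{\left(5 \right)}\right) - 6 = 43 \left(\left(-5 - 1\right) 2 + \frac{1}{5}\right) - 6 = 43 \left(\left(-6\right) 2 + \frac{1}{5}\right) - 6 = 43 \left(-12 + \frac{1}{5}\right) - 6 = 43 \left(- \frac{59}{5}\right) - 6 = - \frac{2537}{5} - 6 = - \frac{2567}{5}$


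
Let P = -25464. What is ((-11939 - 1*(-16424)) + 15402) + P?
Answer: -5577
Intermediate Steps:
((-11939 - 1*(-16424)) + 15402) + P = ((-11939 - 1*(-16424)) + 15402) - 25464 = ((-11939 + 16424) + 15402) - 25464 = (4485 + 15402) - 25464 = 19887 - 25464 = -5577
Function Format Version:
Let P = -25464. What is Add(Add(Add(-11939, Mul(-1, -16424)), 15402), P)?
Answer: -5577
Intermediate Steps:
Add(Add(Add(-11939, Mul(-1, -16424)), 15402), P) = Add(Add(Add(-11939, Mul(-1, -16424)), 15402), -25464) = Add(Add(Add(-11939, 16424), 15402), -25464) = Add(Add(4485, 15402), -25464) = Add(19887, -25464) = -5577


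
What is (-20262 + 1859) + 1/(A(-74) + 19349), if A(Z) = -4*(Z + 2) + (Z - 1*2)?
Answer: -359981082/19561 ≈ -18403.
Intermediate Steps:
A(Z) = -10 - 3*Z (A(Z) = -4*(2 + Z) + (Z - 2) = (-8 - 4*Z) + (-2 + Z) = -10 - 3*Z)
(-20262 + 1859) + 1/(A(-74) + 19349) = (-20262 + 1859) + 1/((-10 - 3*(-74)) + 19349) = -18403 + 1/((-10 + 222) + 19349) = -18403 + 1/(212 + 19349) = -18403 + 1/19561 = -359981082/19561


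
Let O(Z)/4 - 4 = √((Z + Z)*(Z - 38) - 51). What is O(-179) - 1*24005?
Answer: -23989 + 4*√77635 ≈ -22874.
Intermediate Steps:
O(Z) = 16 + 4*√(-51 + 2*Z*(-38 + Z)) (O(Z) = 16 + 4*√((Z + Z)*(Z - 38) - 51) = 16 + 4*√((2*Z)*(-38 + Z) - 51) = 16 + 4*√(2*Z*(-38 + Z) - 51) = 16 + 4*√(-51 + 2*Z*(-38 + Z)))
O(-179) - 1*24005 = (16 + 4*√(-51 - 76*(-179) + 2*(-179)²)) - 1*24005 = (16 + 4*√(-51 + 13604 + 2*32041)) - 24005 = (16 + 4*√(-51 + 13604 + 64082)) - 24005 = (16 + 4*√77635) - 24005 = -23989 + 4*√77635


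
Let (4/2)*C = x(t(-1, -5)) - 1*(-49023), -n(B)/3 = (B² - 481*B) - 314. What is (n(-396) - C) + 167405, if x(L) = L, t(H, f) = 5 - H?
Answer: -1796087/2 ≈ -8.9804e+5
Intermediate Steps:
n(B) = 942 - 3*B² + 1443*B (n(B) = -3*((B² - 481*B) - 314) = -3*(-314 + B² - 481*B) = 942 - 3*B² + 1443*B)
C = 49029/2 (C = ((5 - 1*(-1)) - 1*(-49023))/2 = ((5 + 1) + 49023)/2 = (6 + 49023)/2 = (½)*49029 = 49029/2 ≈ 24515.)
(n(-396) - C) + 167405 = ((942 - 3*(-396)² + 1443*(-396)) - 1*49029/2) + 167405 = ((942 - 3*156816 - 571428) - 49029/2) + 167405 = ((942 - 470448 - 571428) - 49029/2) + 167405 = (-1040934 - 49029/2) + 167405 = -2130897/2 + 167405 = -1796087/2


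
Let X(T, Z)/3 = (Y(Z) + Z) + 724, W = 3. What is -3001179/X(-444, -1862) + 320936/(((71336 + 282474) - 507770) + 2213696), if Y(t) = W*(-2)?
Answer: 36802011197/42077464 ≈ 874.63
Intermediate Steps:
Y(t) = -6 (Y(t) = 3*(-2) = -6)
X(T, Z) = 2154 + 3*Z (X(T, Z) = 3*((-6 + Z) + 724) = 3*(718 + Z) = 2154 + 3*Z)
-3001179/X(-444, -1862) + 320936/(((71336 + 282474) - 507770) + 2213696) = -3001179/(2154 + 3*(-1862)) + 320936/(((71336 + 282474) - 507770) + 2213696) = -3001179/(2154 - 5586) + 320936/((353810 - 507770) + 2213696) = -3001179/(-3432) + 320936/(-153960 + 2213696) = -3001179*(-1/3432) + 320936/2059736 = 1000393/1144 + 320936*(1/2059736) = 1000393/1144 + 5731/36781 = 36802011197/42077464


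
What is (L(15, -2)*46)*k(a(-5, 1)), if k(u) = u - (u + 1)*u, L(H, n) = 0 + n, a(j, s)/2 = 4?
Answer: 5888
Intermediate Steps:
a(j, s) = 8 (a(j, s) = 2*4 = 8)
L(H, n) = n
k(u) = u - u*(1 + u) (k(u) = u - (1 + u)*u = u - u*(1 + u))
(L(15, -2)*46)*k(a(-5, 1)) = (-2*46)*(-1*8**2) = -(-92)*64 = -92*(-64) = 5888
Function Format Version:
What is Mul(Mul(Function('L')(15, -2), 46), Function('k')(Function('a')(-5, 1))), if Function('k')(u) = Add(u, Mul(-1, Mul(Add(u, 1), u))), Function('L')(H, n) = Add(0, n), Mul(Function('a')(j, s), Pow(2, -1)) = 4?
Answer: 5888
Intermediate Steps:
Function('a')(j, s) = 8 (Function('a')(j, s) = Mul(2, 4) = 8)
Function('L')(H, n) = n
Function('k')(u) = Add(u, Mul(-1, u, Add(1, u))) (Function('k')(u) = Add(u, Mul(-1, Mul(Add(1, u), u))) = Add(u, Mul(-1, Mul(u, Add(1, u)))) = Add(u, Mul(-1, u, Add(1, u))))
Mul(Mul(Function('L')(15, -2), 46), Function('k')(Function('a')(-5, 1))) = Mul(Mul(-2, 46), Mul(-1, Pow(8, 2))) = Mul(-92, Mul(-1, 64)) = Mul(-92, -64) = 5888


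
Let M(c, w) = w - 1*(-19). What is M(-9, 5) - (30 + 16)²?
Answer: -2092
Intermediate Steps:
M(c, w) = 19 + w (M(c, w) = w + 19 = 19 + w)
M(-9, 5) - (30 + 16)² = (19 + 5) - (30 + 16)² = 24 - 1*46² = 24 - 1*2116 = 24 - 2116 = -2092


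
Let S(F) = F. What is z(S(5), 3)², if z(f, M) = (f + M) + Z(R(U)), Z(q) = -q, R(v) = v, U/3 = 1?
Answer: 25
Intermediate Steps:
U = 3 (U = 3*1 = 3)
z(f, M) = -3 + M + f (z(f, M) = (f + M) - 1*3 = (M + f) - 3 = -3 + M + f)
z(S(5), 3)² = (-3 + 3 + 5)² = 5² = 25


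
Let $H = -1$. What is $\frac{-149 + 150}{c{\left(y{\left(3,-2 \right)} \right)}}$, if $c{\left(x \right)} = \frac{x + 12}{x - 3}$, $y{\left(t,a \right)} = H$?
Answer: $- \frac{4}{11} \approx -0.36364$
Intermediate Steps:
$y{\left(t,a \right)} = -1$
$c{\left(x \right)} = \frac{12 + x}{-3 + x}$
$\frac{-149 + 150}{c{\left(y{\left(3,-2 \right)} \right)}} = \frac{-149 + 150}{\frac{1}{-3 - 1} \left(12 - 1\right)} = \frac{1}{\frac{1}{-4} \cdot 11} \cdot 1 = \frac{1}{\left(- \frac{1}{4}\right) 11} \cdot 1 = \frac{1}{- \frac{11}{4}} \cdot 1 = \left(- \frac{4}{11}\right) 1 = - \frac{4}{11}$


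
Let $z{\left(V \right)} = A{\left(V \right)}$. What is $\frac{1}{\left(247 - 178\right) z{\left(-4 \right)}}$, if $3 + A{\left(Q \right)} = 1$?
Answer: $- \frac{1}{138} \approx -0.0072464$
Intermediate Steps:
$A{\left(Q \right)} = -2$ ($A{\left(Q \right)} = -3 + 1 = -2$)
$z{\left(V \right)} = -2$
$\frac{1}{\left(247 - 178\right) z{\left(-4 \right)}} = \frac{1}{\left(247 - 178\right) \left(-2\right)} = \frac{1}{69 \left(-2\right)} = \frac{1}{-138} = - \frac{1}{138}$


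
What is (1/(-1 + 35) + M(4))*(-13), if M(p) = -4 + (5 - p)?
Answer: 1313/34 ≈ 38.618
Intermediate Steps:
M(p) = 1 - p
(1/(-1 + 35) + M(4))*(-13) = (1/(-1 + 35) + (1 - 1*4))*(-13) = (1/34 + (1 - 4))*(-13) = (1/34 - 3)*(-13) = -101/34*(-13) = 1313/34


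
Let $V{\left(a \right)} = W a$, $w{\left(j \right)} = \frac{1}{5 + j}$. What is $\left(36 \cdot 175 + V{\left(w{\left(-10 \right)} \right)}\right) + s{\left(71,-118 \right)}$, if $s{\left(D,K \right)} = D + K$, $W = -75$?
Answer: $6268$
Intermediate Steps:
$V{\left(a \right)} = - 75 a$
$\left(36 \cdot 175 + V{\left(w{\left(-10 \right)} \right)}\right) + s{\left(71,-118 \right)} = \left(36 \cdot 175 - \frac{75}{5 - 10}\right) + \left(71 - 118\right) = \left(6300 - \frac{75}{-5}\right) - 47 = \left(6300 - -15\right) - 47 = \left(6300 + 15\right) - 47 = 6315 - 47 = 6268$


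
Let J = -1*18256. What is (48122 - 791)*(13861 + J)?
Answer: -208019745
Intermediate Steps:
J = -18256
(48122 - 791)*(13861 + J) = (48122 - 791)*(13861 - 18256) = 47331*(-4395) = -208019745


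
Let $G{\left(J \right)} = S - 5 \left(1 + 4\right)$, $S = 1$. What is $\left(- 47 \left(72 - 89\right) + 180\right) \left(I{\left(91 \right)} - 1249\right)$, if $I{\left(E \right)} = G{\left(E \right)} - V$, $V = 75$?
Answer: $-1319692$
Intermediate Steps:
$G{\left(J \right)} = -24$ ($G{\left(J \right)} = 1 - 5 \left(1 + 4\right) = 1 - 25 = -24$)
$I{\left(E \right)} = -99$ ($I{\left(E \right)} = -24 - 75 = -99$)
$\left(- 47 \left(72 - 89\right) + 180\right) \left(I{\left(91 \right)} - 1249\right) = \left(- 47 \left(72 - 89\right) + 180\right) \left(-99 - 1249\right) = \left(\left(-47\right) \left(-17\right) + 180\right) \left(-1348\right) = \left(799 + 180\right) \left(-1348\right) = 979 \left(-1348\right) = -1319692$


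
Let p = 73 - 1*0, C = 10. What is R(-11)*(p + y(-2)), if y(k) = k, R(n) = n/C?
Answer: -781/10 ≈ -78.100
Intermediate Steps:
p = 73 (p = 73 + 0 = 73)
R(n) = n/10
R(-11)*(p + y(-2)) = ((⅒)*(-11))*(73 - 2) = -11/10*71 = -781/10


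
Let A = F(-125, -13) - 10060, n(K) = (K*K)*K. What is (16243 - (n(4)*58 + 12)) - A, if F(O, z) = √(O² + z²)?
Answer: 22579 - √15794 ≈ 22453.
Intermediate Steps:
n(K) = K³ (n(K) = K²*K = K³)
A = -10060 + √15794 (A = √((-125)² + (-13)²) - 10060 = √(15625 + 169) - 10060 = √15794 - 10060 = -10060 + √15794 ≈ -9934.3)
(16243 - (n(4)*58 + 12)) - A = (16243 - (4³*58 + 12)) - (-10060 + √15794) = (16243 - (64*58 + 12)) + (10060 - √15794) = (16243 - (3712 + 12)) + (10060 - √15794) = (16243 - 1*3724) + (10060 - √15794) = (16243 - 3724) + (10060 - √15794) = 12519 + (10060 - √15794) = 22579 - √15794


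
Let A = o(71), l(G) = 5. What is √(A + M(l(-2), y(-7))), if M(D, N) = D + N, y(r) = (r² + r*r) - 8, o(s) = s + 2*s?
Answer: 2*√77 ≈ 17.550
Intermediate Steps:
o(s) = 3*s
A = 213 (A = 3*71 = 213)
y(r) = -8 + 2*r² (y(r) = (r² + r²) - 8 = 2*r² - 8 = -8 + 2*r²)
√(A + M(l(-2), y(-7))) = √(213 + (5 + (-8 + 2*(-7)²))) = √(213 + (5 + (-8 + 2*49))) = √(213 + (5 + (-8 + 98))) = √(213 + (5 + 90)) = √(213 + 95) = √308 = 2*√77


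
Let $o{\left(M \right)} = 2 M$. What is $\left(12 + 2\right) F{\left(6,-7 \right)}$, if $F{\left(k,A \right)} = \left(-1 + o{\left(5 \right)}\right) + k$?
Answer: $210$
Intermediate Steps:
$F{\left(k,A \right)} = 9 + k$ ($F{\left(k,A \right)} = \left(-1 + 2 \cdot 5\right) + k = \left(-1 + 10\right) + k = 9 + k$)
$\left(12 + 2\right) F{\left(6,-7 \right)} = \left(12 + 2\right) \left(9 + 6\right) = 14 \cdot 15 = 210$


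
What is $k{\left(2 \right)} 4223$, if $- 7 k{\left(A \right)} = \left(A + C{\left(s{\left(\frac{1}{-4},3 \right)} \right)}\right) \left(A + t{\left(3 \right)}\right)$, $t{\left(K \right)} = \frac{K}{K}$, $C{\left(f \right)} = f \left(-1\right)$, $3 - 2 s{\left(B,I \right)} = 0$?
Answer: $- \frac{12669}{14} \approx -904.93$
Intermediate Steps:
$s{\left(B,I \right)} = \frac{3}{2}$ ($s{\left(B,I \right)} = \frac{3}{2} - 0 = \frac{3}{2} + 0 = \frac{3}{2}$)
$C{\left(f \right)} = - f$
$t{\left(K \right)} = 1$
$k{\left(A \right)} = - \frac{\left(1 + A\right) \left(- \frac{3}{2} + A\right)}{7}$ ($k{\left(A \right)} = - \frac{\left(A - \frac{3}{2}\right) \left(A + 1\right)}{7} = - \frac{\left(A - \frac{3}{2}\right) \left(1 + A\right)}{7} = - \frac{\left(- \frac{3}{2} + A\right) \left(1 + A\right)}{7} = - \frac{\left(1 + A\right) \left(- \frac{3}{2} + A\right)}{7}$)
$k{\left(2 \right)} 4223 = \left(\frac{3}{14} - \frac{2^{2}}{7} + \frac{1}{14} \cdot 2\right) 4223 = \left(\frac{3}{14} - \frac{4}{7} + \frac{1}{7}\right) 4223 = \left(- \frac{3}{14}\right) 4223 = - \frac{12669}{14}$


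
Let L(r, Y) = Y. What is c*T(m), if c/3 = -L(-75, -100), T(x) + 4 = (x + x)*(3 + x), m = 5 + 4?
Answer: 63600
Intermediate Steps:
m = 9
T(x) = -4 + 2*x*(3 + x) (T(x) = -4 + (x + x)*(3 + x) = -4 + (2*x)*(3 + x) = -4 + 2*x*(3 + x))
c = 300 (c = 3*(-1*(-100)) = 3*100 = 300)
c*T(m) = 300*(-4 + 2*9² + 6*9) = 300*(-4 + 2*81 + 54) = 300*(-4 + 162 + 54) = 300*212 = 63600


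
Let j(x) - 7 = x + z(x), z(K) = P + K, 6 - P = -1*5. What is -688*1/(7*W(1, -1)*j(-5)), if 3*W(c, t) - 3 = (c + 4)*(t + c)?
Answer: -86/7 ≈ -12.286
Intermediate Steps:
P = 11 (P = 6 - (-1)*5 = 6 - 1*(-5) = 6 + 5 = 11)
W(c, t) = 1 + (4 + c)*(c + t)/3 (W(c, t) = 1 + ((c + 4)*(t + c))/3 = 1 + ((4 + c)*(c + t))/3 = 1 + (4 + c)*(c + t)/3)
z(K) = 11 + K
j(x) = 18 + 2*x (j(x) = 7 + (x + (11 + x)) = 7 + (11 + 2*x) = 18 + 2*x)
-688*1/(7*W(1, -1)*j(-5)) = -688*1/(7*(18 + 2*(-5))*(1 + (⅓)*1² + (4/3)*1 + (4/3)*(-1) + (⅓)*1*(-1))) = -688*1/(7*(18 - 10)*(1 + (⅓)*1 + 4/3 - 4/3 - ⅓)) = -688*1/(56*(1 + ⅓ + 4/3 - 4/3 - ⅓)) = -688/((8*1)*7) = -688/(8*7) = -688/56 = -688*1/56 = -86/7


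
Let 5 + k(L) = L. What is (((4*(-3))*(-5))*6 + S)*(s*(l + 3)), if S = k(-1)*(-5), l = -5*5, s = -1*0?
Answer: 0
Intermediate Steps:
k(L) = -5 + L
s = 0
l = -25
S = 30 (S = (-5 - 1)*(-5) = -6*(-5) = 30)
(((4*(-3))*(-5))*6 + S)*(s*(l + 3)) = (((4*(-3))*(-5))*6 + 30)*(0*(-25 + 3)) = (-12*(-5)*6 + 30)*(0*(-22)) = (60*6 + 30)*0 = (360 + 30)*0 = 390*0 = 0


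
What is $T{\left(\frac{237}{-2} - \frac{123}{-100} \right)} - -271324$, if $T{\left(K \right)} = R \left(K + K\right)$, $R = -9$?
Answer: $\frac{13671743}{50} \approx 2.7344 \cdot 10^{5}$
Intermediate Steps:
$T{\left(K \right)} = - 18 K$ ($T{\left(K \right)} = - 9 \left(K + K\right) = - 9 \cdot 2 K = - 18 K$)
$T{\left(\frac{237}{-2} - \frac{123}{-100} \right)} - -271324 = - 18 \left(\frac{237}{-2} - \frac{123}{-100}\right) - -271324 = - 18 \left(237 \left(- \frac{1}{2}\right) - - \frac{123}{100}\right) + 271324 = - 18 \left(- \frac{237}{2} + \frac{123}{100}\right) + 271324 = \left(-18\right) \left(- \frac{11727}{100}\right) + 271324 = \frac{105543}{50} + 271324 = \frac{13671743}{50}$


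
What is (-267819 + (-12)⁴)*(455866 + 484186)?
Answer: -232270868316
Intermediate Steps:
(-267819 + (-12)⁴)*(455866 + 484186) = (-267819 + 20736)*940052 = -247083*940052 = -232270868316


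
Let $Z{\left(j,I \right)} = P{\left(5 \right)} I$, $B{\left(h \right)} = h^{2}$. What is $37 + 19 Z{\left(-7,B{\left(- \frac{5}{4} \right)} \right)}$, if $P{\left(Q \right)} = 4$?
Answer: $\frac{623}{4} \approx 155.75$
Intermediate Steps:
$Z{\left(j,I \right)} = 4 I$
$37 + 19 Z{\left(-7,B{\left(- \frac{5}{4} \right)} \right)} = 37 + 19 \cdot 4 \left(- \frac{5}{4}\right)^{2} = 37 + 19 \cdot 4 \cdot \frac{25}{16} = 37 + 19 \cdot \frac{25}{4} = 37 + \frac{475}{4} = \frac{623}{4}$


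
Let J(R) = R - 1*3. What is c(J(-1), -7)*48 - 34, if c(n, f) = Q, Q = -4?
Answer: -226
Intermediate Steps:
J(R) = -3 + R (J(R) = R - 3 = -3 + R)
c(n, f) = -4
c(J(-1), -7)*48 - 34 = -4*48 - 34 = -192 - 34 = -226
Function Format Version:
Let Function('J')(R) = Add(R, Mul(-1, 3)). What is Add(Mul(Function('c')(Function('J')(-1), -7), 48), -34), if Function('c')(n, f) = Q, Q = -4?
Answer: -226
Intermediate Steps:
Function('J')(R) = Add(-3, R) (Function('J')(R) = Add(R, -3) = Add(-3, R))
Function('c')(n, f) = -4
Add(Mul(Function('c')(Function('J')(-1), -7), 48), -34) = Add(Mul(-4, 48), -34) = Add(-192, -34) = -226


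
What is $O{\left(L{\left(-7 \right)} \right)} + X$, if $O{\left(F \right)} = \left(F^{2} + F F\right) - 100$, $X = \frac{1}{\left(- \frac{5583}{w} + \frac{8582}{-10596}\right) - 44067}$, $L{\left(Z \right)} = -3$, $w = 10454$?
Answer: $- \frac{50035144884269}{610184524853} \approx -82.0$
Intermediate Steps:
$X = - \frac{13846323}{610184524853}$ ($X = \frac{1}{\left(- \frac{5583}{10454} + \frac{8582}{-10596}\right) - 44067} = \frac{1}{\left(\left(-5583\right) \frac{1}{10454} + 8582 \left(- \frac{1}{10596}\right)\right) - 44067} = \frac{1}{\left(- \frac{5583}{10454} - \frac{4291}{5298}\right) - 44067} = \frac{1}{- \frac{18609212}{13846323} - 44067} = \frac{1}{- \frac{610184524853}{13846323}} = - \frac{13846323}{610184524853} \approx -2.2692 \cdot 10^{-5}$)
$O{\left(F \right)} = -100 + 2 F^{2}$ ($O{\left(F \right)} = \left(F^{2} + F^{2}\right) - 100 = 2 F^{2} - 100 = -100 + 2 F^{2}$)
$O{\left(L{\left(-7 \right)} \right)} + X = \left(-100 + 2 \left(-3\right)^{2}\right) - \frac{13846323}{610184524853} = \left(-100 + 2 \cdot 9\right) - \frac{13846323}{610184524853} = \left(-100 + 18\right) - \frac{13846323}{610184524853} = -82 - \frac{13846323}{610184524853} = - \frac{50035144884269}{610184524853}$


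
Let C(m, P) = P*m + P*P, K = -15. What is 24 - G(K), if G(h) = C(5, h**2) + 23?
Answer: -51749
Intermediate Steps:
C(m, P) = P**2 + P*m (C(m, P) = P*m + P**2 = P**2 + P*m)
G(h) = 23 + h**2*(5 + h**2) (G(h) = h**2*(h**2 + 5) + 23 = h**2*(5 + h**2) + 23 = 23 + h**2*(5 + h**2))
24 - G(K) = 24 - (23 + (-15)**2*(5 + (-15)**2)) = 24 - (23 + 225*(5 + 225)) = 24 - (23 + 225*230) = 24 - (23 + 51750) = 24 - 1*51773 = 24 - 51773 = -51749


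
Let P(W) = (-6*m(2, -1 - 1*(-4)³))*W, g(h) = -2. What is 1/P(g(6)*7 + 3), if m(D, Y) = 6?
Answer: 1/396 ≈ 0.0025253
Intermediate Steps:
P(W) = -36*W (P(W) = (-6*6)*W = -36*W)
1/P(g(6)*7 + 3) = 1/(-36*(-2*7 + 3)) = 1/(-36*(-14 + 3)) = 1/(-36*(-11)) = 1/396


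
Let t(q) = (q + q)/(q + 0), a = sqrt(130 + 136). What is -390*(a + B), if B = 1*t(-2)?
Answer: -780 - 390*sqrt(266) ≈ -7140.7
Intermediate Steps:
a = sqrt(266) ≈ 16.310
t(q) = 2 (t(q) = (2*q)/q = 2)
B = 2 (B = 1*2 = 2)
-390*(a + B) = -390*(sqrt(266) + 2) = -390*(2 + sqrt(266)) = -780 - 390*sqrt(266)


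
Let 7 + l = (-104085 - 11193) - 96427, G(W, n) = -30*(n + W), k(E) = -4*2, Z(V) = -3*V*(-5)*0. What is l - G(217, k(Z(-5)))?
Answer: -205442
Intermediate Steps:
Z(V) = 0 (Z(V) = -3*(-5*V)*0 = -3*0 = 0)
k(E) = -8
G(W, n) = -30*W - 30*n (G(W, n) = -30*(W + n) = -30*W - 30*n)
l = -211712 (l = -7 + ((-104085 - 11193) - 96427) = -7 + (-115278 - 96427) = -7 - 211705 = -211712)
l - G(217, k(Z(-5))) = -211712 - (-30*217 - 30*(-8)) = -211712 - (-6510 + 240) = -211712 - 1*(-6270) = -211712 + 6270 = -205442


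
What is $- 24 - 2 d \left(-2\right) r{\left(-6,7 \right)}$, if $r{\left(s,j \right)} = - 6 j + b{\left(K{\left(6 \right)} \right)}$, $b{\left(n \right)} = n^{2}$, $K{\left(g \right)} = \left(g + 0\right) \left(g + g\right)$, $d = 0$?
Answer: $0$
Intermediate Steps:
$K{\left(g \right)} = 2 g^{2}$ ($K{\left(g \right)} = g 2 g = 2 g^{2}$)
$r{\left(s,j \right)} = 5184 - 6 j$ ($r{\left(s,j \right)} = - 6 j + \left(2 \cdot 6^{2}\right)^{2} = - 6 j + \left(2 \cdot 36\right)^{2} = - 6 j + 72^{2} = - 6 j + 5184 = 5184 - 6 j$)
$- 24 - 2 d \left(-2\right) r{\left(-6,7 \right)} = - 24 \left(-2\right) 0 \left(-2\right) \left(5184 - 42\right) = - 24 \cdot 0 \left(-2\right) \left(5184 - 42\right) = \left(-24\right) 0 \cdot 5142 = 0 \cdot 5142 = 0$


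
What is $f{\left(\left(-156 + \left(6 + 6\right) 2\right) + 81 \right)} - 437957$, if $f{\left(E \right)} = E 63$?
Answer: $-441170$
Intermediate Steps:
$f{\left(E \right)} = 63 E$
$f{\left(\left(-156 + \left(6 + 6\right) 2\right) + 81 \right)} - 437957 = 63 \left(\left(-156 + \left(6 + 6\right) 2\right) + 81\right) - 437957 = 63 \left(\left(-156 + 12 \cdot 2\right) + 81\right) - 437957 = 63 \left(\left(-156 + 24\right) + 81\right) - 437957 = 63 \left(-132 + 81\right) - 437957 = 63 \left(-51\right) - 437957 = -3213 - 437957 = -441170$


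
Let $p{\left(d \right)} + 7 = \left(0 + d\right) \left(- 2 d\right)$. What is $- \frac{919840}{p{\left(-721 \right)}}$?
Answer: $\frac{919840}{1039689} \approx 0.88473$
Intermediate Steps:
$p{\left(d \right)} = -7 - 2 d^{2}$ ($p{\left(d \right)} = -7 + \left(0 + d\right) \left(- 2 d\right) = -7 + d \left(- 2 d\right) = -7 - 2 d^{2}$)
$- \frac{919840}{p{\left(-721 \right)}} = - \frac{919840}{-7 - 2 \left(-721\right)^{2}} = - \frac{919840}{-7 - 1039682} = - \frac{919840}{-1039689} = \left(-919840\right) \left(- \frac{1}{1039689}\right) = \frac{919840}{1039689}$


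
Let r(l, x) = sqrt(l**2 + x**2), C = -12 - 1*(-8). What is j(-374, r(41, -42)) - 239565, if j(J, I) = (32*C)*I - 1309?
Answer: -240874 - 128*sqrt(3445) ≈ -2.4839e+5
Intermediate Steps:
C = -4 (C = -12 + 8 = -4)
j(J, I) = -1309 - 128*I (j(J, I) = (32*(-4))*I - 1309 = -128*I - 1309 = -1309 - 128*I)
j(-374, r(41, -42)) - 239565 = (-1309 - 128*sqrt(41**2 + (-42)**2)) - 239565 = (-1309 - 128*sqrt(1681 + 1764)) - 239565 = (-1309 - 128*sqrt(3445)) - 239565 = -240874 - 128*sqrt(3445)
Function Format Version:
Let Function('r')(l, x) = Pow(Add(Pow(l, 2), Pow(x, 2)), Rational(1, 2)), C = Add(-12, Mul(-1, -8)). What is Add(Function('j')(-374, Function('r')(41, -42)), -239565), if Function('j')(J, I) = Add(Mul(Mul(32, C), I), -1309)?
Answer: Add(-240874, Mul(-128, Pow(3445, Rational(1, 2)))) ≈ -2.4839e+5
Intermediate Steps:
C = -4 (C = Add(-12, 8) = -4)
Function('j')(J, I) = Add(-1309, Mul(-128, I)) (Function('j')(J, I) = Add(Mul(Mul(32, -4), I), -1309) = Add(Mul(-128, I), -1309) = Add(-1309, Mul(-128, I)))
Add(Function('j')(-374, Function('r')(41, -42)), -239565) = Add(Add(-1309, Mul(-128, Pow(Add(Pow(41, 2), Pow(-42, 2)), Rational(1, 2)))), -239565) = Add(Add(-1309, Mul(-128, Pow(Add(1681, 1764), Rational(1, 2)))), -239565) = Add(Add(-1309, Mul(-128, Pow(3445, Rational(1, 2)))), -239565) = Add(-240874, Mul(-128, Pow(3445, Rational(1, 2))))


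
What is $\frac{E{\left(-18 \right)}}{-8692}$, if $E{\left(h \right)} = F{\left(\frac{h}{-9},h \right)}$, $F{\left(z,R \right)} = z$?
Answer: $- \frac{1}{4346} \approx -0.0002301$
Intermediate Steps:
$E{\left(h \right)} = - \frac{h}{9}$ ($E{\left(h \right)} = \frac{h}{-9} = h \left(- \frac{1}{9}\right) = - \frac{h}{9}$)
$\frac{E{\left(-18 \right)}}{-8692} = \frac{\left(- \frac{1}{9}\right) \left(-18\right)}{-8692} = 2 \left(- \frac{1}{8692}\right) = - \frac{1}{4346}$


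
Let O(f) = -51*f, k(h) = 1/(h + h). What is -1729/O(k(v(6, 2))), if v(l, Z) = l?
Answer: 6916/17 ≈ 406.82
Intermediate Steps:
k(h) = 1/(2*h)
-1729/O(k(v(6, 2))) = -1729/((-51/(2*6))) = -1729/((-51*1/12)) = -1729/(-17/4) = -1729*(-4/17) = 6916/17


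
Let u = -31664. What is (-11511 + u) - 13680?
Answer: -56855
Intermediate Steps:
(-11511 + u) - 13680 = (-11511 - 31664) - 13680 = -43175 - 13680 = -56855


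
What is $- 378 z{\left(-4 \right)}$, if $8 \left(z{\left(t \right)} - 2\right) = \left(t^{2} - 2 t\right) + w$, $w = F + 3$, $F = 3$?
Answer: $- \frac{4347}{2} \approx -2173.5$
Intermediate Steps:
$w = 6$ ($w = 3 + 3 = 6$)
$z{\left(t \right)} = \frac{11}{4} - \frac{t}{4} + \frac{t^{2}}{8}$ ($z{\left(t \right)} = 2 + \frac{\left(t^{2} - 2 t\right) + 6}{8} = 2 + \frac{6 + t^{2} - 2 t}{8} = 2 + \left(\frac{3}{4} - \frac{t}{4} + \frac{t^{2}}{8}\right) = \frac{11}{4} - \frac{t}{4} + \frac{t^{2}}{8}$)
$- 378 z{\left(-4 \right)} = - 378 \left(\frac{11}{4} - -1 + \frac{\left(-4\right)^{2}}{8}\right) = - 378 \left(\frac{11}{4} + 1 + \frac{1}{8} \cdot 16\right) = - 378 \left(\frac{11}{4} + 1 + 2\right) = \left(-378\right) \frac{23}{4} = - \frac{4347}{2}$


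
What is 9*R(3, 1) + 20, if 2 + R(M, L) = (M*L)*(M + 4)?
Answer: 191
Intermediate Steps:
R(M, L) = -2 + L*M*(4 + M) (R(M, L) = -2 + (M*L)*(M + 4) = -2 + (L*M)*(4 + M) = -2 + L*M*(4 + M))
9*R(3, 1) + 20 = 9*(-2 + 1*3² + 4*1*3) + 20 = 9*(-2 + 1*9 + 12) + 20 = 9*(-2 + 9 + 12) + 20 = 9*19 + 20 = 171 + 20 = 191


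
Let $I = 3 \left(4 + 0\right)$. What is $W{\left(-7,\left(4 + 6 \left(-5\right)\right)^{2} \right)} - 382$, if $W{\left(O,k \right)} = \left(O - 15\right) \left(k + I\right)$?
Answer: $-15518$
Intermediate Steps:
$I = 12$ ($I = 3 \cdot 4 = 12$)
$W{\left(O,k \right)} = \left(-15 + O\right) \left(12 + k\right)$ ($W{\left(O,k \right)} = \left(O - 15\right) \left(k + 12\right) = \left(-15 + O\right) \left(12 + k\right)$)
$W{\left(-7,\left(4 + 6 \left(-5\right)\right)^{2} \right)} - 382 = \left(-180 - 15 \left(4 + 6 \left(-5\right)\right)^{2} + 12 \left(-7\right) - 7 \left(4 + 6 \left(-5\right)\right)^{2}\right) - 382 = \left(-180 - 15 \left(4 - 30\right)^{2} - 84 - 7 \left(4 - 30\right)^{2}\right) - 382 = \left(-180 - 15 \left(-26\right)^{2} - 84 - 7 \left(-26\right)^{2}\right) - 382 = \left(-180 - 10140 - 84 - 4732\right) - 382 = -15136 - 382 = -15518$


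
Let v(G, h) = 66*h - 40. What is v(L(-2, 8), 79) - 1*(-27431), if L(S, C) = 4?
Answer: 32605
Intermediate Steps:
v(G, h) = -40 + 66*h
v(L(-2, 8), 79) - 1*(-27431) = (-40 + 66*79) - 1*(-27431) = (-40 + 5214) + 27431 = 5174 + 27431 = 32605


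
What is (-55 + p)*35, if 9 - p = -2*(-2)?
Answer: -1750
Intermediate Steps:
p = 5 (p = 9 - (-2)*(-2) = 9 - 1*4 = 9 - 4 = 5)
(-55 + p)*35 = (-55 + 5)*35 = -50*35 = -1750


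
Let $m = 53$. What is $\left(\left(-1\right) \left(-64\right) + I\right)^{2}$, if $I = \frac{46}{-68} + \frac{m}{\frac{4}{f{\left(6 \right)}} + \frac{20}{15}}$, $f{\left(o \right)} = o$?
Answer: $\frac{2331729}{289} \approx 8068.3$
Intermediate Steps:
$I = \frac{439}{17}$ ($I = \frac{46}{-68} + \frac{53}{\frac{4}{6} + \frac{20}{15}} = 46 \left(- \frac{1}{68}\right) + \frac{53}{4 \cdot \frac{1}{6} + 20 \cdot \frac{1}{15}} = - \frac{23}{34} + \frac{53}{\frac{2}{3} + \frac{4}{3}} = - \frac{23}{34} + \frac{53}{2} = \frac{439}{17} \approx 25.824$)
$\left(\left(-1\right) \left(-64\right) + I\right)^{2} = \left(\left(-1\right) \left(-64\right) + \frac{439}{17}\right)^{2} = \left(64 + \frac{439}{17}\right)^{2} = \left(\frac{1527}{17}\right)^{2} = \frac{2331729}{289}$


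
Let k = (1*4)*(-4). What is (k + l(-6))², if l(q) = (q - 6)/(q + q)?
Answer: 225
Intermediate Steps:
l(q) = (-6 + q)/(2*q) (l(q) = (-6 + q)/((2*q)) = (-6 + q)*(1/(2*q)) = (-6 + q)/(2*q))
k = -16 (k = 4*(-4) = -16)
(k + l(-6))² = (-16 + (½)*(-6 - 6)/(-6))² = (-16 + (½)*(-⅙)*(-12))² = (-16 + 1)² = (-15)² = 225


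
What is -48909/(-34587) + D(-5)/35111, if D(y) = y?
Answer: 81765284/57827817 ≈ 1.4139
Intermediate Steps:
-48909/(-34587) + D(-5)/35111 = -48909/(-34587) - 5/35111 = -48909*(-1/34587) - 5*1/35111 = 2329/1647 - 5/35111 = 81765284/57827817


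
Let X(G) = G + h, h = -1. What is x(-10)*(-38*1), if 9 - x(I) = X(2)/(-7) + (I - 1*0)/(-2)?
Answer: -1102/7 ≈ -157.43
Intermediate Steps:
X(G) = -1 + G (X(G) = G - 1 = -1 + G)
x(I) = 64/7 + I/2 (x(I) = 9 - ((-1 + 2)/(-7) + (I - 1*0)/(-2)) = 9 - (1*(-⅐) + (I + 0)*(-½)) = 9 - (-⅐ + I*(-½)) = 9 - (-⅐ - I/2) = 9 + (⅐ + I/2) = 64/7 + I/2)
x(-10)*(-38*1) = (64/7 + (½)*(-10))*(-38*1) = (64/7 - 5)*(-38) = (29/7)*(-38) = -1102/7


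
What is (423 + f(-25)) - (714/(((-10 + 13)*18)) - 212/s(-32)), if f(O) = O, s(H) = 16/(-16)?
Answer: 1555/9 ≈ 172.78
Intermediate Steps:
s(H) = -1 (s(H) = 16*(-1/16) = -1)
(423 + f(-25)) - (714/(((-10 + 13)*18)) - 212/s(-32)) = (423 - 25) - (714/(((-10 + 13)*18)) - 212/(-1)) = 398 - (714/((3*18)) - 212*(-1)) = 398 - (714/54 + 212) = 398 - (714*(1/54) + 212) = 398 - (119/9 + 212) = 398 - 1*2027/9 = 398 - 2027/9 = 1555/9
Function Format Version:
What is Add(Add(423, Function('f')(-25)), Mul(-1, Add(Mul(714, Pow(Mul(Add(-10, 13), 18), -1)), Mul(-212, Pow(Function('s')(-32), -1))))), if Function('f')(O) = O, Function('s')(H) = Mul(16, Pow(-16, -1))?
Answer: Rational(1555, 9) ≈ 172.78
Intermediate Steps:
Function('s')(H) = -1 (Function('s')(H) = Mul(16, Rational(-1, 16)) = -1)
Add(Add(423, Function('f')(-25)), Mul(-1, Add(Mul(714, Pow(Mul(Add(-10, 13), 18), -1)), Mul(-212, Pow(Function('s')(-32), -1))))) = Add(Add(423, -25), Mul(-1, Add(Mul(714, Pow(Mul(Add(-10, 13), 18), -1)), Mul(-212, Pow(-1, -1))))) = Add(398, Mul(-1, Add(Mul(714, Pow(Mul(3, 18), -1)), Mul(-212, -1)))) = Add(398, Mul(-1, Add(Mul(714, Pow(54, -1)), 212))) = Add(398, Mul(-1, Add(Mul(714, Rational(1, 54)), 212))) = Add(398, Mul(-1, Add(Rational(119, 9), 212))) = Add(398, Mul(-1, Rational(2027, 9))) = Add(398, Rational(-2027, 9)) = Rational(1555, 9)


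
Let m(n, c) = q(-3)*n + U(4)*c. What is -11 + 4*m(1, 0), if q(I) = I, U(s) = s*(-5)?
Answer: -23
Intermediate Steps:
U(s) = -5*s
m(n, c) = -20*c - 3*n (m(n, c) = -3*n + (-5*4)*c = -3*n - 20*c = -20*c - 3*n)
-11 + 4*m(1, 0) = -11 + 4*(-20*0 - 3*1) = -11 + 4*(0 - 3) = -11 + 4*(-3) = -11 - 12 = -23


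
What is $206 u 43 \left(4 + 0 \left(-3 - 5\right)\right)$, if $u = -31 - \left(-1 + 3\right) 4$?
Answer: $-1381848$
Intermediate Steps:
$u = -39$ ($u = -31 - 2 \cdot 4 = -31 - 8 = -39$)
$206 u 43 \left(4 + 0 \left(-3 - 5\right)\right) = 206 \left(-39\right) 43 \left(4 + 0 \left(-3 - 5\right)\right) = - 8034 \cdot 43 \left(4 + 0 \left(-8\right)\right) = - 8034 \cdot 43 \left(4 + 0\right) = - 8034 \cdot 43 \cdot 4 = \left(-8034\right) 172 = -1381848$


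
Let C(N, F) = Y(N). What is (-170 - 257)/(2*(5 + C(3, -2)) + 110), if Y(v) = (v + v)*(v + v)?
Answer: -427/192 ≈ -2.2240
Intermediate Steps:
Y(v) = 4*v² (Y(v) = (2*v)*(2*v) = 4*v²)
C(N, F) = 4*N²
(-170 - 257)/(2*(5 + C(3, -2)) + 110) = (-170 - 257)/(2*(5 + 4*3²) + 110) = -427/(2*(5 + 4*9) + 110) = -427/(2*(5 + 36) + 110) = -427/(2*41 + 110) = -427/(82 + 110) = -427/192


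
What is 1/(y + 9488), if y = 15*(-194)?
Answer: 1/6578 ≈ 0.00015202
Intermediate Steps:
y = -2910
1/(y + 9488) = 1/(-2910 + 9488) = 1/6578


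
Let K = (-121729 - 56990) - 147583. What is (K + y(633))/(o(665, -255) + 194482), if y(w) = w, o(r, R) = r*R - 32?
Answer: -325669/24875 ≈ -13.092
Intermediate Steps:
o(r, R) = -32 + R*r (o(r, R) = R*r - 32 = -32 + R*r)
K = -326302 (K = -178719 - 147583 = -326302)
(K + y(633))/(o(665, -255) + 194482) = (-326302 + 633)/((-32 - 255*665) + 194482) = -325669/((-32 - 169575) + 194482) = -325669/(-169607 + 194482) = -325669/24875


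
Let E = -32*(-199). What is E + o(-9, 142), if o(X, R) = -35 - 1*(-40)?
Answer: 6373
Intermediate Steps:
E = 6368
o(X, R) = 5 (o(X, R) = -35 + 40 = 5)
E + o(-9, 142) = 6368 + 5 = 6373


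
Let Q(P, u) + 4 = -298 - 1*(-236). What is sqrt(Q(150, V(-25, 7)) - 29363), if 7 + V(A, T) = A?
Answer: I*sqrt(29429) ≈ 171.55*I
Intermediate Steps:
V(A, T) = -7 + A
Q(P, u) = -66 (Q(P, u) = -4 + (-298 - 1*(-236)) = -4 + (-298 + 236) = -4 - 62 = -66)
sqrt(Q(150, V(-25, 7)) - 29363) = sqrt(-66 - 29363) = sqrt(-29429) = I*sqrt(29429)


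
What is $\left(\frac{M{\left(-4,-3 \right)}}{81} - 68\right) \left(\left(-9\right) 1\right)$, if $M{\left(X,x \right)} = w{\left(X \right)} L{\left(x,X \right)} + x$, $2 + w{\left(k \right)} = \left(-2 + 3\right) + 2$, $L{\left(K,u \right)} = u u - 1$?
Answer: $\frac{1832}{3} \approx 610.67$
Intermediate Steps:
$L{\left(K,u \right)} = -1 + u^{2}$ ($L{\left(K,u \right)} = u^{2} - 1 = -1 + u^{2}$)
$w{\left(k \right)} = 1$ ($w{\left(k \right)} = -2 + \left(\left(-2 + 3\right) + 2\right) = -2 + \left(1 + 2\right) = -2 + 3 = 1$)
$M{\left(X,x \right)} = -1 + x + X^{2}$ ($M{\left(X,x \right)} = 1 \left(-1 + X^{2}\right) + x = \left(-1 + X^{2}\right) + x = -1 + x + X^{2}$)
$\left(\frac{M{\left(-4,-3 \right)}}{81} - 68\right) \left(\left(-9\right) 1\right) = \left(\frac{-1 - 3 + \left(-4\right)^{2}}{81} - 68\right) \left(\left(-9\right) 1\right) = \left(\left(-1 - 3 + 16\right) \frac{1}{81} - 68\right) \left(-9\right) = \left(12 \cdot \frac{1}{81} - 68\right) \left(-9\right) = \left(\frac{4}{27} - 68\right) \left(-9\right) = \left(- \frac{1832}{27}\right) \left(-9\right) = \frac{1832}{3}$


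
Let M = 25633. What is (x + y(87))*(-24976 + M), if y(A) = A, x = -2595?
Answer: -1647756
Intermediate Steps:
(x + y(87))*(-24976 + M) = (-2595 + 87)*(-24976 + 25633) = -2508*657 = -1647756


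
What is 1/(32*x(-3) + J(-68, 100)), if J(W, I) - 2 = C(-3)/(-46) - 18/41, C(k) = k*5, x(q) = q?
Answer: -1886/177497 ≈ -0.010626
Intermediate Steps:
C(k) = 5*k
J(W, I) = 3559/1886 (J(W, I) = 2 + ((5*(-3))/(-46) - 18/41) = 2 + (-15*(-1/46) - 18*1/41) = 2 + (15/46 - 18/41) = 2 - 213/1886 = 3559/1886)
1/(32*x(-3) + J(-68, 100)) = 1/(32*(-3) + 3559/1886) = 1/(-96 + 3559/1886) = 1/(-177497/1886) = -1886/177497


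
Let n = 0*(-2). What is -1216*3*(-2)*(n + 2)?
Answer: 14592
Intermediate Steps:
n = 0
-1216*3*(-2)*(n + 2) = -1216*3*(-2)*(0 + 2) = -(-7296)*2 = -1216*(-12) = 14592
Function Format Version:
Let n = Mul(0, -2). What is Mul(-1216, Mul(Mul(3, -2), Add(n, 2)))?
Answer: 14592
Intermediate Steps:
n = 0
Mul(-1216, Mul(Mul(3, -2), Add(n, 2))) = Mul(-1216, Mul(Mul(3, -2), Add(0, 2))) = Mul(-1216, Mul(-6, 2)) = Mul(-1216, -12) = 14592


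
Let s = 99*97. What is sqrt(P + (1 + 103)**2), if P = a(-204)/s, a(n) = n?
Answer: 2*sqrt(27706213887)/3201 ≈ 104.00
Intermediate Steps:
s = 9603
P = -68/3201 (P = -204/9603 = -204*1/9603 = -68/3201 ≈ -0.021243)
sqrt(P + (1 + 103)**2) = sqrt(-68/3201 + (1 + 103)**2) = sqrt(-68/3201 + 104**2) = sqrt(-68/3201 + 10816) = sqrt(34621948/3201) = 2*sqrt(27706213887)/3201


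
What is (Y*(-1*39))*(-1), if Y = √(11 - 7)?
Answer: 78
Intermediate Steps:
Y = 2 (Y = √4 = 2)
(Y*(-1*39))*(-1) = (2*(-1*39))*(-1) = (2*(-39))*(-1) = -78*(-1) = 78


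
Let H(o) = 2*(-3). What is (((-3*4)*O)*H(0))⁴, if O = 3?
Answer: 2176782336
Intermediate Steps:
H(o) = -6
(((-3*4)*O)*H(0))⁴ = ((-3*4*3)*(-6))⁴ = (-12*3*(-6))⁴ = (-36*(-6))⁴ = 216⁴ = 2176782336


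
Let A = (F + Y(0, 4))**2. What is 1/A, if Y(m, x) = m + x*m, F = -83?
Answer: 1/6889 ≈ 0.00014516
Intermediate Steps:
Y(m, x) = m + m*x
A = 6889 (A = (-83 + 0*(1 + 4))**2 = (-83 + 0*5)**2 = (-83 + 0)**2 = (-83)**2 = 6889)
1/A = 1/6889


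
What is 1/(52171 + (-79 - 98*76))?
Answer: 1/44644 ≈ 2.2399e-5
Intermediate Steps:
1/(52171 + (-79 - 98*76)) = 1/(52171 + (-79 - 7448)) = 1/(52171 - 7527) = 1/44644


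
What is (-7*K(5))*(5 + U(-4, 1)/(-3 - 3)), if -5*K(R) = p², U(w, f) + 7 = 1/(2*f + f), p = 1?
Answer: 77/9 ≈ 8.5556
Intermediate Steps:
U(w, f) = -7 + 1/(3*f) (U(w, f) = -7 + 1/(2*f + f) = -7 + 1/(3*f))
K(R) = -⅕ (K(R) = -⅕*1² = -⅕*1 = -⅕)
(-7*K(5))*(5 + U(-4, 1)/(-3 - 3)) = (-7*(-⅕))*(5 + (-7 + (⅓)/1)/(-3 - 3)) = 7*(5 + (-7 + (⅓)*1)/(-6))/5 = 7*(5 - (-7 + ⅓)/6)/5 = 7*(5 - ⅙*(-20/3))/5 = 7*(5 + 10/9)/5 = (7/5)*(55/9) = 77/9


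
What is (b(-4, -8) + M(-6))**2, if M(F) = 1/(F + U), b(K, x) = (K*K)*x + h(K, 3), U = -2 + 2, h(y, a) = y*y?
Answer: 452929/36 ≈ 12581.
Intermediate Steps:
h(y, a) = y**2
U = 0
b(K, x) = K**2 + x*K**2 (b(K, x) = (K*K)*x + K**2 = K**2*x + K**2 = x*K**2 + K**2 = K**2 + x*K**2)
M(F) = 1/F (M(F) = 1/(F + 0) = 1/F)
(b(-4, -8) + M(-6))**2 = ((-4)**2*(1 - 8) + 1/(-6))**2 = (16*(-7) - 1/6)**2 = (-112 - 1/6)**2 = (-673/6)**2 = 452929/36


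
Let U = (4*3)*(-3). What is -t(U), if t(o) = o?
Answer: 36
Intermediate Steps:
U = -36 (U = 12*(-3) = -36)
-t(U) = -1*(-36) = 36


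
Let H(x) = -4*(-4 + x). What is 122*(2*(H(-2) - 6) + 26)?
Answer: 7564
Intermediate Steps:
H(x) = 16 - 4*x
122*(2*(H(-2) - 6) + 26) = 122*(2*((16 - 4*(-2)) - 6) + 26) = 122*(2*((16 + 8) - 6) + 26) = 122*(2*(24 - 6) + 26) = 122*(2*18 + 26) = 122*(36 + 26) = 122*62 = 7564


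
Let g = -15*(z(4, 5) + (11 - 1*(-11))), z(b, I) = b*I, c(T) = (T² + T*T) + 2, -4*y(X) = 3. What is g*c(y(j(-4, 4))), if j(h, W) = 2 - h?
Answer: -7875/4 ≈ -1968.8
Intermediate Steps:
y(X) = -¾ (y(X) = -¼*3 = -¾)
c(T) = 2 + 2*T² (c(T) = (T² + T²) + 2 = 2*T² + 2 = 2 + 2*T²)
z(b, I) = I*b
g = -630 (g = -15*(5*4 + (11 - 1*(-11))) = -15*(20 + (11 + 11)) = -15*(20 + 22) = -15*42 = -630)
g*c(y(j(-4, 4))) = -630*(2 + 2*(-¾)²) = -630*(2 + 2*(9/16)) = -630*(2 + 9/8) = -630*25/8 = -7875/4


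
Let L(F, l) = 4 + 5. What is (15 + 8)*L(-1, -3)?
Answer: 207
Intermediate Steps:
L(F, l) = 9
(15 + 8)*L(-1, -3) = (15 + 8)*9 = 23*9 = 207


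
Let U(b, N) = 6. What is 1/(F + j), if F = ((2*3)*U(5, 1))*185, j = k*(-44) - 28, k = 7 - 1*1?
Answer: 1/6368 ≈ 0.00015704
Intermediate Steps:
k = 6 (k = 7 - 1 = 6)
j = -292 (j = 6*(-44) - 28 = -264 - 28 = -292)
F = 6660 (F = ((2*3)*6)*185 = (6*6)*185 = 36*185 = 6660)
1/(F + j) = 1/(6660 - 292) = 1/6368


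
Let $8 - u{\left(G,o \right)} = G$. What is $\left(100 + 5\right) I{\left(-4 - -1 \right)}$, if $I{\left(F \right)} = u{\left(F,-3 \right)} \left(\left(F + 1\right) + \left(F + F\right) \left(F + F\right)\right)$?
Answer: $39270$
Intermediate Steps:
$u{\left(G,o \right)} = 8 - G$
$I{\left(F \right)} = \left(8 - F\right) \left(1 + F + 4 F^{2}\right)$ ($I{\left(F \right)} = \left(8 - F\right) \left(\left(F + 1\right) + \left(F + F\right) \left(F + F\right)\right) = \left(8 - F\right) \left(\left(1 + F\right) + 2 F 2 F\right) = \left(8 - F\right) \left(\left(1 + F\right) + 4 F^{2}\right) = \left(8 - F\right) \left(1 + F + 4 F^{2}\right)$)
$\left(100 + 5\right) I{\left(-4 - -1 \right)} = \left(100 + 5\right) \left(- \left(-8 - 3\right) \left(1 - 3 + 4 \left(-4 - -1\right)^{2}\right)\right) = 105 \left(- \left(-8 + \left(-4 + 1\right)\right) \left(1 + \left(-4 + 1\right) + 4 \left(-4 + 1\right)^{2}\right)\right) = 105 \left(- \left(-8 - 3\right) \left(1 - 3 + 4 \left(-3\right)^{2}\right)\right) = 105 \left(\left(-1\right) \left(-11\right) \left(1 - 3 + 4 \cdot 9\right)\right) = 105 \left(\left(-1\right) \left(-11\right) \left(1 - 3 + 36\right)\right) = 105 \left(\left(-1\right) \left(-11\right) 34\right) = 105 \cdot 374 = 39270$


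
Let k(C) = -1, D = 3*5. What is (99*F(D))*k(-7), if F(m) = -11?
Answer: 1089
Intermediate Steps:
D = 15
(99*F(D))*k(-7) = (99*(-11))*(-1) = -1089*(-1) = 1089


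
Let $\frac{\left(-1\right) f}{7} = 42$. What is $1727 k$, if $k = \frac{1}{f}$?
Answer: $- \frac{1727}{294} \approx -5.8741$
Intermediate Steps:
$f = -294$ ($f = \left(-7\right) 42 = -294$)
$k = - \frac{1}{294}$ ($k = \frac{1}{-294} = - \frac{1}{294} \approx -0.0034014$)
$1727 k = 1727 \left(- \frac{1}{294}\right) = - \frac{1727}{294}$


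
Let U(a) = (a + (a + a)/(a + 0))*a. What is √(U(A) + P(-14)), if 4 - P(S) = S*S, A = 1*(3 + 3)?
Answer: 12*I ≈ 12.0*I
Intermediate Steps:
A = 6 (A = 1*6 = 6)
P(S) = 4 - S² (P(S) = 4 - S*S = 4 - S²)
U(a) = a*(2 + a) (U(a) = (a + (2*a)/a)*a = (a + 2)*a = (2 + a)*a = a*(2 + a))
√(U(A) + P(-14)) = √(6*(2 + 6) + (4 - 1*(-14)²)) = √(6*8 + (4 - 1*196)) = √(48 + (4 - 196)) = √(48 - 192) = √(-144) = 12*I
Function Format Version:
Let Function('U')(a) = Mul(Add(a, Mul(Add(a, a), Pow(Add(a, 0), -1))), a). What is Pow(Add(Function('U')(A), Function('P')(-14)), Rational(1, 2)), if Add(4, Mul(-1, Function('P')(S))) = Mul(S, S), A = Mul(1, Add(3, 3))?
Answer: Mul(12, I) ≈ Mul(12.000, I)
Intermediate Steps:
A = 6 (A = Mul(1, 6) = 6)
Function('P')(S) = Add(4, Mul(-1, Pow(S, 2))) (Function('P')(S) = Add(4, Mul(-1, Mul(S, S))) = Add(4, Mul(-1, Pow(S, 2))))
Function('U')(a) = Mul(a, Add(2, a)) (Function('U')(a) = Mul(Add(a, Mul(Mul(2, a), Pow(a, -1))), a) = Mul(Add(a, 2), a) = Mul(Add(2, a), a) = Mul(a, Add(2, a)))
Pow(Add(Function('U')(A), Function('P')(-14)), Rational(1, 2)) = Pow(Add(Mul(6, Add(2, 6)), Add(4, Mul(-1, Pow(-14, 2)))), Rational(1, 2)) = Pow(Add(Mul(6, 8), Add(4, Mul(-1, 196))), Rational(1, 2)) = Pow(Add(48, Add(4, -196)), Rational(1, 2)) = Pow(Add(48, -192), Rational(1, 2)) = Pow(-144, Rational(1, 2)) = Mul(12, I)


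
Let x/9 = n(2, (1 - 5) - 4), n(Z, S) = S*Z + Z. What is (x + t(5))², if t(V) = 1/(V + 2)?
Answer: 776161/49 ≈ 15840.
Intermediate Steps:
n(Z, S) = Z + S*Z
t(V) = 1/(2 + V)
x = -126 (x = 9*(2*(1 + ((1 - 5) - 4))) = 9*(2*(1 + (-4 - 4))) = 9*(2*(1 - 8)) = 9*(2*(-7)) = 9*(-14) = -126)
(x + t(5))² = (-126 + 1/(2 + 5))² = (-126 + 1/7)² = (-126 + ⅐)² = (-881/7)² = 776161/49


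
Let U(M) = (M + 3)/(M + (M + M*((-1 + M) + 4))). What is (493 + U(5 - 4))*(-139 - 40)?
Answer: -265099/3 ≈ -88366.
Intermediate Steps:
U(M) = (3 + M)/(2*M + M*(3 + M)) (U(M) = (3 + M)/(M + (M + M*(3 + M))) = (3 + M)/(2*M + M*(3 + M)))
(493 + U(5 - 4))*(-139 - 40) = (493 + (3 + (5 - 4))/((5 - 4)*(5 + (5 - 4))))*(-139 - 40) = (493 + (3 + 1)/(1*(5 + 1)))*(-179) = (493 + 1*4/6)*(-179) = (493 + 1*(1/6)*4)*(-179) = (493 + 2/3)*(-179) = (1481/3)*(-179) = -265099/3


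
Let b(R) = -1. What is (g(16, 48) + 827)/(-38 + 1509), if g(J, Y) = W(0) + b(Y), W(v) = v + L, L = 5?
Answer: 831/1471 ≈ 0.56492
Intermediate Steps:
W(v) = 5 + v (W(v) = v + 5 = 5 + v)
g(J, Y) = 4 (g(J, Y) = (5 + 0) - 1 = 5 - 1 = 4)
(g(16, 48) + 827)/(-38 + 1509) = (4 + 827)/(-38 + 1509) = 831/1471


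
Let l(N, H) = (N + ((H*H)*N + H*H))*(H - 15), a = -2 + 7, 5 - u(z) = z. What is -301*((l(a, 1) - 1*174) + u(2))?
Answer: 97825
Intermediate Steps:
u(z) = 5 - z
a = 5
l(N, H) = (-15 + H)*(N + H² + N*H²) (l(N, H) = (N + (H²*N + H²))*(-15 + H) = (N + (N*H² + H²))*(-15 + H) = (N + (H² + N*H²))*(-15 + H) = (N + H² + N*H²)*(-15 + H) = (-15 + H)*(N + H² + N*H²))
-301*((l(a, 1) - 1*174) + u(2)) = -301*(((1³ - 15*5 - 15*1² + 1*5 + 5*1³ - 15*5*1²) - 1*174) + (5 - 1*2)) = -301*(((1 - 75 - 15*1 + 5 + 5*1 - 15*5*1) - 174) + (5 - 2)) = -301*(((1 - 75 - 15 + 5 + 5 - 75) - 174) + 3) = -301*((-154 - 174) + 3) = -301*(-328 + 3) = -301*(-325) = 97825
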